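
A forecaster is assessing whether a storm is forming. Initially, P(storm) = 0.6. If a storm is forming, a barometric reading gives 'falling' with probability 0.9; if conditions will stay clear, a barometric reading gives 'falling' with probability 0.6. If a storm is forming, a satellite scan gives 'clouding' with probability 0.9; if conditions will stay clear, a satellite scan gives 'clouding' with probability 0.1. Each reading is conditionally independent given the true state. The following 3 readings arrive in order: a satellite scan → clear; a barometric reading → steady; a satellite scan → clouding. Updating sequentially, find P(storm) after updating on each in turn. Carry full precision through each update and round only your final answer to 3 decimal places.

0.273

Apply Bayes' rule sequentially, carrying P(storm) forward.
After a satellite scan='clear': P(storm) = 0.1·0.6000 / (0.1·0.6000 + 0.9·0.4000) ≈ 0.1429
After a barometric reading='steady': P(storm) = 0.1·0.1429 / (0.1·0.1429 + 0.4·0.8571) ≈ 0.0400
After a satellite scan='clouding': P(storm) = 0.9·0.0400 / (0.9·0.0400 + 0.1·0.9600) ≈ 0.2727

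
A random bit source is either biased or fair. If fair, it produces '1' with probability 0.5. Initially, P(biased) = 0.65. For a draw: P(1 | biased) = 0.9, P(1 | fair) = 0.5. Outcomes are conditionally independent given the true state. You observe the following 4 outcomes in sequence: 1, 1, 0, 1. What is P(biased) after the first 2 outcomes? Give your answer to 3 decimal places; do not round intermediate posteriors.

Each posterior becomes the prior for the next update.
After '1': P(biased) = 0.9·0.6500 / (0.9·0.6500 + 0.5·0.3500) ≈ 0.7697
After '1': P(biased) = 0.9·0.7697 / (0.9·0.7697 + 0.5·0.2303) ≈ 0.8575

0.857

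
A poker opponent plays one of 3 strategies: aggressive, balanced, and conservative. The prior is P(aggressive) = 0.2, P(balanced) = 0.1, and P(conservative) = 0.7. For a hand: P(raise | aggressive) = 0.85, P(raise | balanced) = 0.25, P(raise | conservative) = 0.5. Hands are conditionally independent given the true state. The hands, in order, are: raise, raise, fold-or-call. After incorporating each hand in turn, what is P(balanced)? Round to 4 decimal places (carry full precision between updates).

0.0412

Apply Bayes' rule sequentially, carrying P(balanced) forward.
After 'raise': normaliser = 0.85·0.2000 + 0.25·0.1000 + 0.5·0.7000; P(aggressive) ≈ 0.3119, P(balanced) ≈ 0.0459, P(conservative) ≈ 0.6422
After 'raise': normaliser = 0.85·0.3119 + 0.25·0.0459 + 0.5·0.6422; P(aggressive) ≈ 0.4436, P(balanced) ≈ 0.0192, P(conservative) ≈ 0.5372
After 'fold-or-call': normaliser = 0.15·0.4436 + 0.75·0.0192 + 0.5·0.5372; P(aggressive) ≈ 0.1904, P(balanced) ≈ 0.0412, P(conservative) ≈ 0.7685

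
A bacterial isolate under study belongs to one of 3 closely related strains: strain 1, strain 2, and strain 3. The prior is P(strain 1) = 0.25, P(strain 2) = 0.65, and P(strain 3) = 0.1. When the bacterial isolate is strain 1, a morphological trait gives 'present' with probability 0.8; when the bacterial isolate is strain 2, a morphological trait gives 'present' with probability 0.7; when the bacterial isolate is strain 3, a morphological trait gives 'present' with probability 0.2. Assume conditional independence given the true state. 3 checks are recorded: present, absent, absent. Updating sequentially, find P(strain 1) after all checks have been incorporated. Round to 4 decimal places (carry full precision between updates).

0.1296

After 'present': normaliser = 0.8·0.2500 + 0.7·0.6500 + 0.2·0.1000; P(strain 1) ≈ 0.2963, P(strain 2) ≈ 0.6741, P(strain 3) ≈ 0.0296
After 'absent': normaliser = 0.2·0.2963 + 0.3·0.6741 + 0.8·0.0296; P(strain 1) ≈ 0.2078, P(strain 2) ≈ 0.7091, P(strain 3) ≈ 0.0831
After 'absent': normaliser = 0.2·0.2078 + 0.3·0.7091 + 0.8·0.0831; P(strain 1) ≈ 0.1296, P(strain 2) ≈ 0.6632, P(strain 3) ≈ 0.2073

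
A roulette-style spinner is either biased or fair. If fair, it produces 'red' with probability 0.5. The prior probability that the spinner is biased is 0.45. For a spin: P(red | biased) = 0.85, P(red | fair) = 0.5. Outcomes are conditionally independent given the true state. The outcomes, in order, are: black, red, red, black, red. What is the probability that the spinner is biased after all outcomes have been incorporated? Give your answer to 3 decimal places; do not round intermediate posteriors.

Apply Bayes' rule sequentially, carrying P(biased) forward.
After 'black': P(biased) = 0.15·0.4500 / (0.15·0.4500 + 0.5·0.5500) ≈ 0.1971
After 'red': P(biased) = 0.85·0.1971 / (0.85·0.1971 + 0.5·0.8029) ≈ 0.2944
After 'red': P(biased) = 0.85·0.2944 / (0.85·0.2944 + 0.5·0.7056) ≈ 0.4150
After 'black': P(biased) = 0.15·0.4150 / (0.15·0.4150 + 0.5·0.5850) ≈ 0.1755
After 'red': P(biased) = 0.85·0.1755 / (0.85·0.1755 + 0.5·0.8245) ≈ 0.2657

0.266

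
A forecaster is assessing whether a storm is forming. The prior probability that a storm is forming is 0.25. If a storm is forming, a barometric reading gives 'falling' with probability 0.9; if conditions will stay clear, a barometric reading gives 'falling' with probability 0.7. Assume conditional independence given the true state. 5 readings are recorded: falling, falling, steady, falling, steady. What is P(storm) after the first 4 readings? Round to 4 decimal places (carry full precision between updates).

Apply Bayes' rule sequentially, carrying P(storm) forward.
After 'falling': P(storm) = 0.9·0.2500 / (0.9·0.2500 + 0.7·0.7500) ≈ 0.3000
After 'falling': P(storm) = 0.9·0.3000 / (0.9·0.3000 + 0.7·0.7000) ≈ 0.3553
After 'steady': P(storm) = 0.1·0.3553 / (0.1·0.3553 + 0.3·0.6447) ≈ 0.1552
After 'falling': P(storm) = 0.9·0.1552 / (0.9·0.1552 + 0.7·0.8448) ≈ 0.1910

0.1910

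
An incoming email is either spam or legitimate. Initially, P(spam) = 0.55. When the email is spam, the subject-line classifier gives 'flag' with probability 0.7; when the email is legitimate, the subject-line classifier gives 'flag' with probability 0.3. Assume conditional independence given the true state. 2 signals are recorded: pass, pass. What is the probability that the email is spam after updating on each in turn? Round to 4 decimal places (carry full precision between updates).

After 'pass': P(spam) = 0.3·0.5500 / (0.3·0.5500 + 0.7·0.4500) ≈ 0.3438
After 'pass': P(spam) = 0.3·0.3438 / (0.3·0.3438 + 0.7·0.6562) ≈ 0.1833

0.1833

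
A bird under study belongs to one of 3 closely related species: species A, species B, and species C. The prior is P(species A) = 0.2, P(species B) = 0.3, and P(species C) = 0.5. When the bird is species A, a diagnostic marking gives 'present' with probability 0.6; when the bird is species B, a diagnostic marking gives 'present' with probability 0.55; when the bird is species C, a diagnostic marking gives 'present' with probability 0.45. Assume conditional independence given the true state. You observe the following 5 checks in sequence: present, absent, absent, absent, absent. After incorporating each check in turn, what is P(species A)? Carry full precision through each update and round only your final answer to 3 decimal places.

0.101

After 'present': normaliser = 0.6·0.2000 + 0.55·0.3000 + 0.45·0.5000; P(species A) ≈ 0.2353, P(species B) ≈ 0.3235, P(species C) ≈ 0.4412
After 'absent': normaliser = 0.4·0.2353 + 0.45·0.3235 + 0.55·0.4412; P(species A) ≈ 0.1951, P(species B) ≈ 0.3018, P(species C) ≈ 0.5030
After 'absent': normaliser = 0.4·0.1951 + 0.45·0.3018 + 0.55·0.5030; P(species A) ≈ 0.1591, P(species B) ≈ 0.2769, P(species C) ≈ 0.5640
After 'absent': normaliser = 0.4·0.1591 + 0.45·0.2769 + 0.55·0.5640; P(species A) ≈ 0.1277, P(species B) ≈ 0.2500, P(species C) ≈ 0.6224
After 'absent': normaliser = 0.4·0.1277 + 0.45·0.2500 + 0.55·0.6224; P(species A) ≈ 0.1010, P(species B) ≈ 0.2224, P(species C) ≈ 0.6767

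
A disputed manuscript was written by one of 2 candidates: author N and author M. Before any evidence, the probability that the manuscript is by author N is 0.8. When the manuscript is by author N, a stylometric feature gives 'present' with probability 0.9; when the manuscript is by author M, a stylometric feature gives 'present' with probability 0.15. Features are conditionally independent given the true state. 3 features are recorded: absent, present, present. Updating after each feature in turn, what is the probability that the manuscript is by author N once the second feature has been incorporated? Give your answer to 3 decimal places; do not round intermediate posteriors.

0.738

Apply Bayes' rule sequentially, carrying P(author N) forward.
After 'absent': P(author N) = 0.1·0.8000 / (0.1·0.8000 + 0.85·0.2000) ≈ 0.3200
After 'present': P(author N) = 0.9·0.3200 / (0.9·0.3200 + 0.15·0.6800) ≈ 0.7385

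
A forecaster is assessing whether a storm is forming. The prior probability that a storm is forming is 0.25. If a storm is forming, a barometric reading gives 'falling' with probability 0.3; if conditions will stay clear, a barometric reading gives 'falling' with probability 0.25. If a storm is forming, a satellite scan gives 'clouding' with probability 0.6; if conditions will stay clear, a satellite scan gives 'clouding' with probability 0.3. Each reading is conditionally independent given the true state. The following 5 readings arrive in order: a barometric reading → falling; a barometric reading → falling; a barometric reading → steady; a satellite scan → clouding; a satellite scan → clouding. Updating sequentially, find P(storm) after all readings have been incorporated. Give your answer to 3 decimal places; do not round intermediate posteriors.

After a barometric reading='falling': P(storm) = 0.3·0.2500 / (0.3·0.2500 + 0.25·0.7500) ≈ 0.2857
After a barometric reading='falling': P(storm) = 0.3·0.2857 / (0.3·0.2857 + 0.25·0.7143) ≈ 0.3243
After a barometric reading='steady': P(storm) = 0.7·0.3243 / (0.7·0.3243 + 0.75·0.6757) ≈ 0.3094
After a satellite scan='clouding': P(storm) = 0.6·0.3094 / (0.6·0.3094 + 0.3·0.6906) ≈ 0.4726
After a satellite scan='clouding': P(storm) = 0.6·0.4726 / (0.6·0.4726 + 0.3·0.5274) ≈ 0.6418

0.642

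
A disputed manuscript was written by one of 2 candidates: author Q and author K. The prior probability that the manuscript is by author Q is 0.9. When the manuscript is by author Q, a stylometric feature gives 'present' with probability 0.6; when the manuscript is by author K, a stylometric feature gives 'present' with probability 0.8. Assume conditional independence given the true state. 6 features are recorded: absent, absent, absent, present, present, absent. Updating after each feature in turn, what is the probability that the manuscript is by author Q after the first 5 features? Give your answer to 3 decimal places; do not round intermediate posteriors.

Apply Bayes' rule sequentially, carrying P(author Q) forward.
After 'absent': P(author Q) = 0.4·0.9000 / (0.4·0.9000 + 0.2·0.1000) ≈ 0.9474
After 'absent': P(author Q) = 0.4·0.9474 / (0.4·0.9474 + 0.2·0.0526) ≈ 0.9730
After 'absent': P(author Q) = 0.4·0.9730 / (0.4·0.9730 + 0.2·0.0270) ≈ 0.9863
After 'present': P(author Q) = 0.6·0.9863 / (0.6·0.9863 + 0.8·0.0137) ≈ 0.9818
After 'present': P(author Q) = 0.6·0.9818 / (0.6·0.9818 + 0.8·0.0182) ≈ 0.9759

0.976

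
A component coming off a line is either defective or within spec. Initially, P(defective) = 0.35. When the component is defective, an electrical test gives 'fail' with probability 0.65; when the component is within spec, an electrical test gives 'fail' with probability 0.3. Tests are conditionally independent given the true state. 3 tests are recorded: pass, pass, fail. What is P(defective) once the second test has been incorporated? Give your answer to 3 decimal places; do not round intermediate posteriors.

0.119

After 'pass': P(defective) = 0.35·0.3500 / (0.35·0.3500 + 0.7·0.6500) ≈ 0.2121
After 'pass': P(defective) = 0.35·0.2121 / (0.35·0.2121 + 0.7·0.7879) ≈ 0.1186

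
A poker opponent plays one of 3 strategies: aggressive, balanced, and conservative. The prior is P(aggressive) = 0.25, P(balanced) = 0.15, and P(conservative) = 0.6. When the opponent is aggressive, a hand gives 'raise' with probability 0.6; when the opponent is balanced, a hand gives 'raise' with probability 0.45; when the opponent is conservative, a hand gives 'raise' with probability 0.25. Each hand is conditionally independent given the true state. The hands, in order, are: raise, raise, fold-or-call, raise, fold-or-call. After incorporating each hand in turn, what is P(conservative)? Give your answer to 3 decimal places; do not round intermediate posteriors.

Apply Bayes' rule sequentially, carrying P(conservative) forward.
After 'raise': normaliser = 0.6·0.2500 + 0.45·0.1500 + 0.25·0.6000; P(aggressive) ≈ 0.4082, P(balanced) ≈ 0.1837, P(conservative) ≈ 0.4082
After 'raise': normaliser = 0.6·0.4082 + 0.45·0.1837 + 0.25·0.4082; P(aggressive) ≈ 0.5701, P(balanced) ≈ 0.1924, P(conservative) ≈ 0.2375
After 'fold-or-call': normaliser = 0.4·0.5701 + 0.55·0.1924 + 0.75·0.2375; P(aggressive) ≈ 0.4454, P(balanced) ≈ 0.2067, P(conservative) ≈ 0.3479
After 'raise': normaliser = 0.6·0.4454 + 0.45·0.2067 + 0.25·0.3479; P(aggressive) ≈ 0.5975, P(balanced) ≈ 0.2080, P(conservative) ≈ 0.1945
After 'fold-or-call': normaliser = 0.4·0.5975 + 0.55·0.2080 + 0.75·0.1945; P(aggressive) ≈ 0.4787, P(balanced) ≈ 0.2291, P(conservative) ≈ 0.2922

0.292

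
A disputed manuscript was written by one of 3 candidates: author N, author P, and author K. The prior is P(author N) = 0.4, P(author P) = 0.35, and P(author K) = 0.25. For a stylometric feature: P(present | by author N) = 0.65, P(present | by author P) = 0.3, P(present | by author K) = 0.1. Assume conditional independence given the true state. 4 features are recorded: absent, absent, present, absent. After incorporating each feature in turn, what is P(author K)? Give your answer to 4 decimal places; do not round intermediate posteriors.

0.2787

After 'absent': normaliser = 0.35·0.4000 + 0.7·0.3500 + 0.9·0.2500; P(author N) ≈ 0.2295, P(author P) ≈ 0.4016, P(author K) ≈ 0.3689
After 'absent': normaliser = 0.35·0.2295 + 0.7·0.4016 + 0.9·0.3689; P(author N) ≈ 0.1158, P(author P) ≈ 0.4054, P(author K) ≈ 0.4787
After 'present': normaliser = 0.65·0.1158 + 0.3·0.4054 + 0.1·0.4787; P(author N) ≈ 0.3076, P(author P) ≈ 0.4969, P(author K) ≈ 0.1956
After 'absent': normaliser = 0.35·0.3076 + 0.7·0.4969 + 0.9·0.1956; P(author N) ≈ 0.1705, P(author P) ≈ 0.5508, P(author K) ≈ 0.2787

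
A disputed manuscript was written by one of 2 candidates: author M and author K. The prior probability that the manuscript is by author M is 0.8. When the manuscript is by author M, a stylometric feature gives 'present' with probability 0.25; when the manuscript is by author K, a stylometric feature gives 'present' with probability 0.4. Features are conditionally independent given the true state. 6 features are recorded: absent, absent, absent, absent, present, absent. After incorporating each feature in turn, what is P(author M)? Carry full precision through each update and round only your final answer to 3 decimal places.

0.884

Each posterior becomes the prior for the next update.
After 'absent': P(author M) = 0.75·0.8000 / (0.75·0.8000 + 0.6·0.2000) ≈ 0.8333
After 'absent': P(author M) = 0.75·0.8333 / (0.75·0.8333 + 0.6·0.1667) ≈ 0.8621
After 'absent': P(author M) = 0.75·0.8621 / (0.75·0.8621 + 0.6·0.1379) ≈ 0.8865
After 'absent': P(author M) = 0.75·0.8865 / (0.75·0.8865 + 0.6·0.1135) ≈ 0.9071
After 'present': P(author M) = 0.25·0.9071 / (0.25·0.9071 + 0.4·0.0929) ≈ 0.8592
After 'absent': P(author M) = 0.75·0.8592 / (0.75·0.8592 + 0.6·0.1408) ≈ 0.8841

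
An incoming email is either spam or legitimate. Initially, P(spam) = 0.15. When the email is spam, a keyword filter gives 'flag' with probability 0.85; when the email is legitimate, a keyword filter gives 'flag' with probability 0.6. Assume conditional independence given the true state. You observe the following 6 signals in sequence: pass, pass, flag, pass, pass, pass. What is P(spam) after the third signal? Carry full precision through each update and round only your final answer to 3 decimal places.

After 'pass': P(spam) = 0.15·0.1500 / (0.15·0.1500 + 0.4·0.8500) ≈ 0.0621
After 'pass': P(spam) = 0.15·0.0621 / (0.15·0.0621 + 0.4·0.9379) ≈ 0.0242
After 'flag': P(spam) = 0.85·0.0242 / (0.85·0.0242 + 0.6·0.9758) ≈ 0.0340

0.034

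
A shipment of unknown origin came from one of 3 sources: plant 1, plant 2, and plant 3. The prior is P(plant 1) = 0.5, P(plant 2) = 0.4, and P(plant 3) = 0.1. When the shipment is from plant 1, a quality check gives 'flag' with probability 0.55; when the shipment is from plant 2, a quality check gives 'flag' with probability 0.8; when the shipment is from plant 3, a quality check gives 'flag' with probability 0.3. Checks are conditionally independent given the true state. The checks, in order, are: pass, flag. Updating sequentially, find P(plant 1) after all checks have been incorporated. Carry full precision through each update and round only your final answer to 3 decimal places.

After 'pass': normaliser = 0.45·0.5000 + 0.2·0.4000 + 0.7·0.1000; P(plant 1) ≈ 0.6000, P(plant 2) ≈ 0.2133, P(plant 3) ≈ 0.1867
After 'flag': normaliser = 0.55·0.6000 + 0.8·0.2133 + 0.3·0.1867; P(plant 1) ≈ 0.5928, P(plant 2) ≈ 0.3066, P(plant 3) ≈ 0.1006

0.593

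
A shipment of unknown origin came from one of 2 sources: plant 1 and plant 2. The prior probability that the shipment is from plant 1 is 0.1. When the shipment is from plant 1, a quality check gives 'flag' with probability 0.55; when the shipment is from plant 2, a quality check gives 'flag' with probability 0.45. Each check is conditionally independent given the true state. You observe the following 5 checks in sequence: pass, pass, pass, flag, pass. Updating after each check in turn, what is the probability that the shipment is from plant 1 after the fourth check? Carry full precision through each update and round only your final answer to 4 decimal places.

After 'pass': P(plant 1) = 0.45·0.1000 / (0.45·0.1000 + 0.55·0.9000) ≈ 0.0833
After 'pass': P(plant 1) = 0.45·0.0833 / (0.45·0.0833 + 0.55·0.9167) ≈ 0.0692
After 'pass': P(plant 1) = 0.45·0.0692 / (0.45·0.0692 + 0.55·0.9308) ≈ 0.0574
After 'flag': P(plant 1) = 0.55·0.0574 / (0.55·0.0574 + 0.45·0.9426) ≈ 0.0692

0.0692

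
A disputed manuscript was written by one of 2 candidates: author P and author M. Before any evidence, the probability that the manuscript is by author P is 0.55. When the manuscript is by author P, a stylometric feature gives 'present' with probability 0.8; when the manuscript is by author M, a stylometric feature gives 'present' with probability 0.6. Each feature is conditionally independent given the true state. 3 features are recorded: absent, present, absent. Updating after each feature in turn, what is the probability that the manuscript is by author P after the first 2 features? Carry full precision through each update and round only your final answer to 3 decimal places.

0.449

After 'absent': P(author P) = 0.2·0.5500 / (0.2·0.5500 + 0.4·0.4500) ≈ 0.3793
After 'present': P(author P) = 0.8·0.3793 / (0.8·0.3793 + 0.6·0.6207) ≈ 0.4490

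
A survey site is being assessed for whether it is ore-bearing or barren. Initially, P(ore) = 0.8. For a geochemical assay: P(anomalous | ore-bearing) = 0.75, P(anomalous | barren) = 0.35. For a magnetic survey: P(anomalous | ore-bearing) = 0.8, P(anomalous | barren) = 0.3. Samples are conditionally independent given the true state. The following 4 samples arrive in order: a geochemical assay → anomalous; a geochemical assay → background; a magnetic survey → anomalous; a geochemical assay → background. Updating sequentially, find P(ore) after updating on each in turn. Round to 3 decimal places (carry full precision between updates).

Apply Bayes' rule sequentially, carrying P(ore) forward.
After a geochemical assay='anomalous': P(ore) = 0.75·0.8000 / (0.75·0.8000 + 0.35·0.2000) ≈ 0.8955
After a geochemical assay='background': P(ore) = 0.25·0.8955 / (0.25·0.8955 + 0.65·0.1045) ≈ 0.7673
After a magnetic survey='anomalous': P(ore) = 0.8·0.7673 / (0.8·0.7673 + 0.3·0.2327) ≈ 0.8979
After a geochemical assay='background': P(ore) = 0.25·0.8979 / (0.25·0.8979 + 0.65·0.1021) ≈ 0.7718

0.772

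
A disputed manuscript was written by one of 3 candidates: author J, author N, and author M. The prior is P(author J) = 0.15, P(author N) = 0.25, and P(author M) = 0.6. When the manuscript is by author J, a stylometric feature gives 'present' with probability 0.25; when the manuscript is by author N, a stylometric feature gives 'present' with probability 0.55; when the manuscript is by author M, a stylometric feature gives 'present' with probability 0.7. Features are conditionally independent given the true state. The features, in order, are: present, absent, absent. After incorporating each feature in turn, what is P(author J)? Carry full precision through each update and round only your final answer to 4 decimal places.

0.2432

After 'present': normaliser = 0.25·0.1500 + 0.55·0.2500 + 0.7·0.6000; P(author J) ≈ 0.0630, P(author N) ≈ 0.2311, P(author M) ≈ 0.7059
After 'absent': normaliser = 0.75·0.0630 + 0.45·0.2311 + 0.3·0.7059; P(author J) ≈ 0.1302, P(author N) ≈ 0.2865, P(author M) ≈ 0.5833
After 'absent': normaliser = 0.75·0.1302 + 0.45·0.2865 + 0.3·0.5833; P(author J) ≈ 0.2432, P(author N) ≈ 0.3210, P(author M) ≈ 0.4358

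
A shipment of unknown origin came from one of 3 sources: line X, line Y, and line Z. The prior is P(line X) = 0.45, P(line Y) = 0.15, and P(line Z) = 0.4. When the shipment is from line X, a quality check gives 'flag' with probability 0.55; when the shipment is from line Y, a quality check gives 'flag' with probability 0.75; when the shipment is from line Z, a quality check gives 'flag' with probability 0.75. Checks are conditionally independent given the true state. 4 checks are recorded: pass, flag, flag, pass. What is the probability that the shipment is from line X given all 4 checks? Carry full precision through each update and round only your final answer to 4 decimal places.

0.5877

After 'pass': normaliser = 0.45·0.4500 + 0.25·0.1500 + 0.25·0.4000; P(line X) ≈ 0.5956, P(line Y) ≈ 0.1103, P(line Z) ≈ 0.2941
After 'flag': normaliser = 0.55·0.5956 + 0.75·0.1103 + 0.75·0.2941; P(line X) ≈ 0.5192, P(line Y) ≈ 0.1311, P(line Z) ≈ 0.3497
After 'flag': normaliser = 0.55·0.5192 + 0.75·0.1311 + 0.75·0.3497; P(line X) ≈ 0.4420, P(line Y) ≈ 0.1522, P(line Z) ≈ 0.4058
After 'pass': normaliser = 0.45·0.4420 + 0.25·0.1522 + 0.25·0.4058; P(line X) ≈ 0.5877, P(line Y) ≈ 0.1124, P(line Z) ≈ 0.2998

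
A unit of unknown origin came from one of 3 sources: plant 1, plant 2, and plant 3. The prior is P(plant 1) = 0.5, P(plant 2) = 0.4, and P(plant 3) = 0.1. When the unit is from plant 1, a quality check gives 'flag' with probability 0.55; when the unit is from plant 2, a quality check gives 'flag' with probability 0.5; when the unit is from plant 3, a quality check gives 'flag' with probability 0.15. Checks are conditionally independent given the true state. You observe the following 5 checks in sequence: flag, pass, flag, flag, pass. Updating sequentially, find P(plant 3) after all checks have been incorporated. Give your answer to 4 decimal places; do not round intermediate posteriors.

0.0082

After 'flag': normaliser = 0.55·0.5000 + 0.5·0.4000 + 0.15·0.1000; P(plant 1) ≈ 0.5612, P(plant 2) ≈ 0.4082, P(plant 3) ≈ 0.0306
After 'pass': normaliser = 0.45·0.5612 + 0.5·0.4082 + 0.85·0.0306; P(plant 1) ≈ 0.5233, P(plant 2) ≈ 0.4228, P(plant 3) ≈ 0.0539
After 'flag': normaliser = 0.55·0.5233 + 0.5·0.4228 + 0.15·0.0539; P(plant 1) ≈ 0.5673, P(plant 2) ≈ 0.4168, P(plant 3) ≈ 0.0159
After 'flag': normaliser = 0.55·0.5673 + 0.5·0.4168 + 0.15·0.0159; P(plant 1) ≈ 0.5968, P(plant 2) ≈ 0.3986, P(plant 3) ≈ 0.0046
After 'pass': normaliser = 0.45·0.5968 + 0.5·0.3986 + 0.85·0.0046; P(plant 1) ≈ 0.5693, P(plant 2) ≈ 0.4224, P(plant 3) ≈ 0.0082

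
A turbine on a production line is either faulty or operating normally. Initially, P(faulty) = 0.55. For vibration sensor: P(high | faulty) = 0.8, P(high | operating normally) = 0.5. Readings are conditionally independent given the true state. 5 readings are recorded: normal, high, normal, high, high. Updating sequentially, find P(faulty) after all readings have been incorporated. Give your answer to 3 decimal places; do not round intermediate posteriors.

After 'normal': P(faulty) = 0.2·0.5500 / (0.2·0.5500 + 0.5·0.4500) ≈ 0.3284
After 'high': P(faulty) = 0.8·0.3284 / (0.8·0.3284 + 0.5·0.6716) ≈ 0.4389
After 'normal': P(faulty) = 0.2·0.4389 / (0.2·0.4389 + 0.5·0.5611) ≈ 0.2383
After 'high': P(faulty) = 0.8·0.2383 / (0.8·0.2383 + 0.5·0.7617) ≈ 0.3336
After 'high': P(faulty) = 0.8·0.3336 / (0.8·0.3336 + 0.5·0.6664) ≈ 0.4448

0.445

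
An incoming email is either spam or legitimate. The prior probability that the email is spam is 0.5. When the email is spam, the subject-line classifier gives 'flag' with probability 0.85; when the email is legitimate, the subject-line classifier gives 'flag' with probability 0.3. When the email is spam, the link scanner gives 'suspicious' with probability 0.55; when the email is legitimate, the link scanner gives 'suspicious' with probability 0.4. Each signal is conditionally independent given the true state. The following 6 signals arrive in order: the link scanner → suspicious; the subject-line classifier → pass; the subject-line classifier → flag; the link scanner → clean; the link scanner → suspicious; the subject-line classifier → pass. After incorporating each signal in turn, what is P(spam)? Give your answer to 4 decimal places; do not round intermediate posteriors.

Each posterior becomes the prior for the next update.
After the link scanner='suspicious': P(spam) = 0.55·0.5000 / (0.55·0.5000 + 0.4·0.5000) ≈ 0.5789
After the subject-line classifier='pass': P(spam) = 0.15·0.5789 / (0.15·0.5789 + 0.7·0.4211) ≈ 0.2276
After the subject-line classifier='flag': P(spam) = 0.85·0.2276 / (0.85·0.2276 + 0.3·0.7724) ≈ 0.4550
After the link scanner='clean': P(spam) = 0.45·0.4550 / (0.45·0.4550 + 0.6·0.5450) ≈ 0.3850
After the link scanner='suspicious': P(spam) = 0.55·0.3850 / (0.55·0.3850 + 0.4·0.6150) ≈ 0.4626
After the subject-line classifier='pass': P(spam) = 0.15·0.4626 / (0.15·0.4626 + 0.7·0.5374) ≈ 0.1557

0.1557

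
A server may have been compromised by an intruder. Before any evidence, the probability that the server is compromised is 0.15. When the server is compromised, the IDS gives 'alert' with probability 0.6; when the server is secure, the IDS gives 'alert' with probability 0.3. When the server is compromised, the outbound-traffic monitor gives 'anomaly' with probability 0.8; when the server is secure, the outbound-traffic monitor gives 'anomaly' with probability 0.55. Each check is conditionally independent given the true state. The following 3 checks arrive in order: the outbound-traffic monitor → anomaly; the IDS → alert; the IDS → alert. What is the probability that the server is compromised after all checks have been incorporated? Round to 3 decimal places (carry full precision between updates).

Each posterior becomes the prior for the next update.
After the outbound-traffic monitor='anomaly': P(compromised) = 0.8·0.1500 / (0.8·0.1500 + 0.55·0.8500) ≈ 0.2043
After the IDS='alert': P(compromised) = 0.6·0.2043 / (0.6·0.2043 + 0.3·0.7957) ≈ 0.3392
After the IDS='alert': P(compromised) = 0.6·0.3392 / (0.6·0.3392 + 0.3·0.6608) ≈ 0.5066

0.507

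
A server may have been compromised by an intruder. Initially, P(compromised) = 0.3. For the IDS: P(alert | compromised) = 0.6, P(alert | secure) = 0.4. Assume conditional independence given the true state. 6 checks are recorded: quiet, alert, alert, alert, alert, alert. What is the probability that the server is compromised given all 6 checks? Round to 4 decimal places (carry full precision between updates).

After 'quiet': P(compromised) = 0.4·0.3000 / (0.4·0.3000 + 0.6·0.7000) ≈ 0.2222
After 'alert': P(compromised) = 0.6·0.2222 / (0.6·0.2222 + 0.4·0.7778) ≈ 0.3000
After 'alert': P(compromised) = 0.6·0.3000 / (0.6·0.3000 + 0.4·0.7000) ≈ 0.3913
After 'alert': P(compromised) = 0.6·0.3913 / (0.6·0.3913 + 0.4·0.6087) ≈ 0.4909
After 'alert': P(compromised) = 0.6·0.4909 / (0.6·0.4909 + 0.4·0.5091) ≈ 0.5912
After 'alert': P(compromised) = 0.6·0.5912 / (0.6·0.5912 + 0.4·0.4088) ≈ 0.6845

0.6845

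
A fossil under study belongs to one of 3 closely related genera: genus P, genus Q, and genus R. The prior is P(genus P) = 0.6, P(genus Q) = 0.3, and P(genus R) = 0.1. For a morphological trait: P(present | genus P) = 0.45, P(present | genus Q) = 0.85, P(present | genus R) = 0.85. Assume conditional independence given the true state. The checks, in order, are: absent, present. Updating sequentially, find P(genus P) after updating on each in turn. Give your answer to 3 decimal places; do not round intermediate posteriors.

After 'absent': normaliser = 0.55·0.6000 + 0.15·0.3000 + 0.15·0.1000; P(genus P) ≈ 0.8462, P(genus Q) ≈ 0.1154, P(genus R) ≈ 0.0385
After 'present': normaliser = 0.45·0.8462 + 0.85·0.1154 + 0.85·0.0385; P(genus P) ≈ 0.7444, P(genus Q) ≈ 0.1917, P(genus R) ≈ 0.0639

0.744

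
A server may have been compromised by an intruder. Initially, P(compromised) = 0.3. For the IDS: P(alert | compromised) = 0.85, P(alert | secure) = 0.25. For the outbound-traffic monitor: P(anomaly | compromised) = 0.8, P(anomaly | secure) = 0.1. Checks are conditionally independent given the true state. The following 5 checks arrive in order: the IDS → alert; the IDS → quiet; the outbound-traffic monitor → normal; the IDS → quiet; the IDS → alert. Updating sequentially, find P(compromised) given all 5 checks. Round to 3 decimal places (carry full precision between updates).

0.042

After the IDS='alert': P(compromised) = 0.85·0.3000 / (0.85·0.3000 + 0.25·0.7000) ≈ 0.5930
After the IDS='quiet': P(compromised) = 0.15·0.5930 / (0.15·0.5930 + 0.75·0.4070) ≈ 0.2257
After the outbound-traffic monitor='normal': P(compromised) = 0.2·0.2257 / (0.2·0.2257 + 0.9·0.7743) ≈ 0.0608
After the IDS='quiet': P(compromised) = 0.15·0.0608 / (0.15·0.0608 + 0.75·0.9392) ≈ 0.0128
After the IDS='alert': P(compromised) = 0.85·0.0128 / (0.85·0.0128 + 0.25·0.9872) ≈ 0.0422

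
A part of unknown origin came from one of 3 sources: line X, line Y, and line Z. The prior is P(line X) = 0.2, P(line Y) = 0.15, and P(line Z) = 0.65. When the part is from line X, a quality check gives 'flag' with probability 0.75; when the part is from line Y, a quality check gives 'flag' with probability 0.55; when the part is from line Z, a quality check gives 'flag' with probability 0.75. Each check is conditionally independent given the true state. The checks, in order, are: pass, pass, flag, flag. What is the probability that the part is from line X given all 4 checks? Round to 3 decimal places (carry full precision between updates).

0.180

After 'pass': normaliser = 0.25·0.2000 + 0.45·0.1500 + 0.25·0.6500; P(line X) ≈ 0.1786, P(line Y) ≈ 0.2411, P(line Z) ≈ 0.5804
After 'pass': normaliser = 0.25·0.1786 + 0.45·0.2411 + 0.25·0.5804; P(line X) ≈ 0.1497, P(line Y) ≈ 0.3638, P(line Z) ≈ 0.4865
After 'flag': normaliser = 0.75·0.1497 + 0.55·0.3638 + 0.75·0.4865; P(line X) ≈ 0.1658, P(line Y) ≈ 0.2954, P(line Z) ≈ 0.5388
After 'flag': normaliser = 0.75·0.1658 + 0.55·0.2954 + 0.75·0.5388; P(line X) ≈ 0.1800, P(line Y) ≈ 0.2352, P(line Z) ≈ 0.5849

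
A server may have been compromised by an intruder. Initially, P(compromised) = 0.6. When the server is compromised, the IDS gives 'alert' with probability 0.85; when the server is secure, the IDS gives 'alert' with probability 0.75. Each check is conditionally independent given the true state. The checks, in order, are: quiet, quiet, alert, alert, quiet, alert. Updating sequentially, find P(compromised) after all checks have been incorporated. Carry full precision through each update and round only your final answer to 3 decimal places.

0.320

After 'quiet': P(compromised) = 0.15·0.6000 / (0.15·0.6000 + 0.25·0.4000) ≈ 0.4737
After 'quiet': P(compromised) = 0.15·0.4737 / (0.15·0.4737 + 0.25·0.5263) ≈ 0.3506
After 'alert': P(compromised) = 0.85·0.3506 / (0.85·0.3506 + 0.75·0.6494) ≈ 0.3797
After 'alert': P(compromised) = 0.85·0.3797 / (0.85·0.3797 + 0.75·0.6203) ≈ 0.4095
After 'quiet': P(compromised) = 0.15·0.4095 / (0.15·0.4095 + 0.25·0.5905) ≈ 0.2939
After 'alert': P(compromised) = 0.85·0.2939 / (0.85·0.2939 + 0.75·0.7061) ≈ 0.3205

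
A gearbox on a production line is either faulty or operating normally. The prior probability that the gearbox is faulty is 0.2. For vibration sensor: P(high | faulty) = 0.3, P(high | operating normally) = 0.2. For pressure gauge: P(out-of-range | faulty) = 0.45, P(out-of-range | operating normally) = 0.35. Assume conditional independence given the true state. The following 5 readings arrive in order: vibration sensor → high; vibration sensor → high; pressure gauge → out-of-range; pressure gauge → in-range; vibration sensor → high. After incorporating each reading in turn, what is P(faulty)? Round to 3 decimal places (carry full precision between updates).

After vibration sensor='high': P(faulty) = 0.3·0.2000 / (0.3·0.2000 + 0.2·0.8000) ≈ 0.2727
After vibration sensor='high': P(faulty) = 0.3·0.2727 / (0.3·0.2727 + 0.2·0.7273) ≈ 0.3600
After pressure gauge='out-of-range': P(faulty) = 0.45·0.3600 / (0.45·0.3600 + 0.35·0.6400) ≈ 0.4197
After pressure gauge='in-range': P(faulty) = 0.55·0.4197 / (0.55·0.4197 + 0.65·0.5803) ≈ 0.3796
After vibration sensor='high': P(faulty) = 0.3·0.3796 / (0.3·0.3796 + 0.2·0.6204) ≈ 0.4786

0.479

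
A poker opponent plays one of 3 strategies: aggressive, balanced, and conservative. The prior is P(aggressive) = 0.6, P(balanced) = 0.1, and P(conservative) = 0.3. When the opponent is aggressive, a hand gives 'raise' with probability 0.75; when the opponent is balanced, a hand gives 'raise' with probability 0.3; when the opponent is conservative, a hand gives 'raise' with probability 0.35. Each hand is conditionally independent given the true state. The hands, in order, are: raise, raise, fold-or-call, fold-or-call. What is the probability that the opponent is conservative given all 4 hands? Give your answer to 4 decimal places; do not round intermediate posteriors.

Apply Bayes' rule sequentially, carrying P(conservative) forward.
After 'raise': normaliser = 0.75·0.6000 + 0.3·0.1000 + 0.35·0.3000; P(aggressive) ≈ 0.7692, P(balanced) ≈ 0.0513, P(conservative) ≈ 0.1795
After 'raise': normaliser = 0.75·0.7692 + 0.3·0.0513 + 0.35·0.1795; P(aggressive) ≈ 0.8806, P(balanced) ≈ 0.0235, P(conservative) ≈ 0.0959
After 'fold-or-call': normaliser = 0.25·0.8806 + 0.7·0.0235 + 0.65·0.0959; P(aggressive) ≈ 0.7365, P(balanced) ≈ 0.0550, P(conservative) ≈ 0.2085
After 'fold-or-call': normaliser = 0.25·0.7365 + 0.7·0.0550 + 0.65·0.2085; P(aggressive) ≈ 0.5141, P(balanced) ≈ 0.1075, P(conservative) ≈ 0.3784

0.3784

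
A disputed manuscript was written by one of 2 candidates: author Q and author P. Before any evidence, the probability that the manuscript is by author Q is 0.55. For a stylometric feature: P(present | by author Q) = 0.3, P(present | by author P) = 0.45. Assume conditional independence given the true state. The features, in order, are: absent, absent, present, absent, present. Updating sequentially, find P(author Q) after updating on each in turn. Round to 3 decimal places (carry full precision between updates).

0.528

After 'absent': P(author Q) = 0.7·0.5500 / (0.7·0.5500 + 0.55·0.4500) ≈ 0.6087
After 'absent': P(author Q) = 0.7·0.6087 / (0.7·0.6087 + 0.55·0.3913) ≈ 0.6644
After 'present': P(author Q) = 0.3·0.6644 / (0.3·0.6644 + 0.45·0.3356) ≈ 0.5689
After 'absent': P(author Q) = 0.7·0.5689 / (0.7·0.5689 + 0.55·0.4311) ≈ 0.6268
After 'present': P(author Q) = 0.3·0.6268 / (0.3·0.6268 + 0.45·0.3732) ≈ 0.5283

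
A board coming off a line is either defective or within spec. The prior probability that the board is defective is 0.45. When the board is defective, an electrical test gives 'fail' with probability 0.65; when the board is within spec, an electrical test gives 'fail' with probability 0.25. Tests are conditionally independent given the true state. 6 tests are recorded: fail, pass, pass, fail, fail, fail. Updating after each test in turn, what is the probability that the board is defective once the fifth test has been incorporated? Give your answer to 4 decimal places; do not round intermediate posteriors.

After 'fail': P(defective) = 0.65·0.4500 / (0.65·0.4500 + 0.25·0.5500) ≈ 0.6802
After 'pass': P(defective) = 0.35·0.6802 / (0.35·0.6802 + 0.75·0.3198) ≈ 0.4982
After 'pass': P(defective) = 0.35·0.4982 / (0.35·0.4982 + 0.75·0.5018) ≈ 0.3166
After 'fail': P(defective) = 0.65·0.3166 / (0.65·0.3166 + 0.25·0.6834) ≈ 0.5464
After 'fail': P(defective) = 0.65·0.5464 / (0.65·0.5464 + 0.25·0.4536) ≈ 0.7580

0.7580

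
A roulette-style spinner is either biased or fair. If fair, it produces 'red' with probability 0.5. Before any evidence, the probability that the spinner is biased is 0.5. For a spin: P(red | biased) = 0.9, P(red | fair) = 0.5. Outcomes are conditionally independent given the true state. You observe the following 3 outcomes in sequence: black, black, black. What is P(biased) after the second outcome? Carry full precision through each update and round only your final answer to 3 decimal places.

After 'black': P(biased) = 0.1·0.5000 / (0.1·0.5000 + 0.5·0.5000) ≈ 0.1667
After 'black': P(biased) = 0.1·0.1667 / (0.1·0.1667 + 0.5·0.8333) ≈ 0.0385

0.038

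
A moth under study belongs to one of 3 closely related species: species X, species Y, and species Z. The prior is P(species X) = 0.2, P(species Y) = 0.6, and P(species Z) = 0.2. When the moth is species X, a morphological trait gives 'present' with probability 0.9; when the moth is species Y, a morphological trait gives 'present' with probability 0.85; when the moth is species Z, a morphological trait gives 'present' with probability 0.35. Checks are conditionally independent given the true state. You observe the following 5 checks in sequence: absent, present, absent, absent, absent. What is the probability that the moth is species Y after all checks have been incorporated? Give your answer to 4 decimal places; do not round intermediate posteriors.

Apply Bayes' rule sequentially, carrying P(species Y) forward.
After 'absent': normaliser = 0.1·0.2000 + 0.15·0.6000 + 0.65·0.2000; P(species X) ≈ 0.0833, P(species Y) ≈ 0.3750, P(species Z) ≈ 0.5417
After 'present': normaliser = 0.9·0.0833 + 0.85·0.3750 + 0.35·0.5417; P(species X) ≈ 0.1286, P(species Y) ≈ 0.5464, P(species Z) ≈ 0.3250
After 'absent': normaliser = 0.1·0.1286 + 0.15·0.5464 + 0.65·0.3250; P(species X) ≈ 0.0420, P(species Y) ≈ 0.2678, P(species Z) ≈ 0.6902
After 'absent': normaliser = 0.1·0.0420 + 0.15·0.2678 + 0.65·0.6902; P(species X) ≈ 0.0085, P(species Y) ≈ 0.0815, P(species Z) ≈ 0.9100
After 'absent': normaliser = 0.1·0.0085 + 0.15·0.0815 + 0.65·0.9100; P(species X) ≈ 0.0014, P(species Y) ≈ 0.0202, P(species Z) ≈ 0.9784

0.0202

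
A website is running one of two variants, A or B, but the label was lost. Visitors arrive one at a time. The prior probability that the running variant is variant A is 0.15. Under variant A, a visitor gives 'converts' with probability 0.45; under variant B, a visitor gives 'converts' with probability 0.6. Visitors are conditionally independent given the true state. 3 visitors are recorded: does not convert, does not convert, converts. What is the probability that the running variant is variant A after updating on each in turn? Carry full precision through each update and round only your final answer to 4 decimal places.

0.2001

After 'does not convert': P(A) = 0.55·0.1500 / (0.55·0.1500 + 0.4·0.8500) ≈ 0.1953
After 'does not convert': P(A) = 0.55·0.1953 / (0.55·0.1953 + 0.4·0.8047) ≈ 0.2502
After 'converts': P(A) = 0.45·0.2502 / (0.45·0.2502 + 0.6·0.7498) ≈ 0.2001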